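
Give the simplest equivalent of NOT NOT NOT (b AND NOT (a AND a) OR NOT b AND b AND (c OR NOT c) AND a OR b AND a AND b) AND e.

NOT NOT NOT (b AND NOT (a AND a) OR NOT b AND b AND (c OR NOT c) AND a OR b AND a AND b) AND e
= NOT NOT NOT (b AND NOT a OR NOT b AND b AND (c OR NOT c) AND a OR b AND a AND b) AND e   — idempotence
= NOT NOT NOT (b AND NOT a OR NOT b AND b AND a OR b AND a AND b) AND e   — complement / identity
= NOT NOT NOT (b AND NOT a OR b AND a) AND e   — distribution
= NOT (b AND NOT a OR b AND a) AND e   — double negation
= NOT b AND e   — distribution

NOT b AND e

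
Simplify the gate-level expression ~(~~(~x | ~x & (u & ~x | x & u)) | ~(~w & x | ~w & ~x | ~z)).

x & (~w | ~z)

~(~~(~x | ~x & (u & ~x | x & u)) | ~(~w & x | ~w & ~x | ~z))
= ~(~~(~x | ~x & (u & ~x | x & u)) | ~(~w | ~z))   [distribution]
= ~(~x | ~x & (u & ~x | x & u) | ~(~w | ~z))   [double negation]
= ~(~x | ~x & u | ~(~w | ~z))   [distribution]
= ~(~x | ~(~w | ~z))   [absorption]
= x & (~w | ~z)   [De Morgan]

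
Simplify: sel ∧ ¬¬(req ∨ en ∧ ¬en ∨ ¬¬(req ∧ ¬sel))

sel ∧ req

sel ∧ ¬¬(req ∨ en ∧ ¬en ∨ ¬¬(req ∧ ¬sel))
= sel ∧ ¬¬(req ∨ ¬¬(req ∧ ¬sel))   (complement / identity)
= sel ∧ ¬¬(req ∨ req ∧ ¬sel)   (double negation)
= sel ∧ ¬¬req   (absorption)
= sel ∧ req   (double negation)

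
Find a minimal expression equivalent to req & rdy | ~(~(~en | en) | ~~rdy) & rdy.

req & rdy

req & rdy | ~(~(~en | en) | ~~rdy) & rdy
= req & rdy | (~en | en) & ~rdy & rdy   (De Morgan)
= req & rdy | ~rdy & rdy   (complement / identity)
= req & rdy   (complement / identity)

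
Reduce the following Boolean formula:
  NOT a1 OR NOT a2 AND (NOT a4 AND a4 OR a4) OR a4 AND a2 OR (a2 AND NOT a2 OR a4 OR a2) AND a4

NOT a1 OR a4

NOT a1 OR NOT a2 AND (NOT a4 AND a4 OR a4) OR a4 AND a2 OR (a2 AND NOT a2 OR a4 OR a2) AND a4
= NOT a1 OR NOT a2 AND (NOT a4 AND a4 OR a4) OR a4 AND a2 OR (a4 OR a2) AND a4
= NOT a1 OR NOT a2 AND (NOT a4 AND a4 OR a4) OR a4 AND a2 OR a4
= NOT a1 OR NOT a2 AND a4 OR a4 AND a2 OR a4
= NOT a1 OR a4 OR a4
= NOT a1 OR a4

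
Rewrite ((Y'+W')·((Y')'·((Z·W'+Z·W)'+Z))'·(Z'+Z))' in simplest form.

((Y'+W')·((Y')'·((Z·W'+Z·W)'+Z))'·(Z'+Z))'
= ((Y'+W')·((Y')'·(Z'+Z))'·(Z'+Z))'   [distribution]
= ((Y'+W')·((Y')')'·(Z'+Z))'   [complement / identity]
= ((Y'+W')·((Y')')')'   [complement / identity]
= ((Y'+W')·Y')'   [double negation]
= (Y')'   [absorption]
= Y   [double negation]

Y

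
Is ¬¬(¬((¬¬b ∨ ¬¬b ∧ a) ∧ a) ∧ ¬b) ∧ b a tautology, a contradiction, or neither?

contradiction

¬¬(¬((¬¬b ∨ ¬¬b ∧ a) ∧ a) ∧ ¬b) ∧ b
= ¬¬(¬(¬¬b ∧ a) ∧ ¬b) ∧ b   (absorption)
= ¬(¬¬b ∧ a ∨ b) ∧ b   (De Morgan)
= ¬(b ∧ a ∨ b) ∧ b   (double negation)
= ¬b ∧ b   (absorption)
= False   (complement)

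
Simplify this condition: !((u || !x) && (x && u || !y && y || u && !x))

!u

!((u || !x) && (x && u || !y && y || u && !x))
= !((u || !x) && (x && u || u && !x))   (complement / identity)
= !((u || !x) && u)   (distribution)
= !u   (absorption)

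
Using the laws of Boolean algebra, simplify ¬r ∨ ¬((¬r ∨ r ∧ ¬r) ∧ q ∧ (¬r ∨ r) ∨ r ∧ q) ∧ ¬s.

¬r ∨ ¬q ∧ ¬s

¬r ∨ ¬((¬r ∨ r ∧ ¬r) ∧ q ∧ (¬r ∨ r) ∨ r ∧ q) ∧ ¬s
= ¬r ∨ ¬((¬r ∨ r ∧ ¬r) ∧ q ∨ r ∧ q) ∧ ¬s   (complement / identity)
= ¬r ∨ ¬(¬r ∧ q ∨ r ∧ q) ∧ ¬s   (complement / identity)
= ¬r ∨ ¬q ∧ ¬s   (distribution)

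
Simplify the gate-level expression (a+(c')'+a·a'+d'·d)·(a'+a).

(a+(c')'+a·a'+d'·d)·(a'+a)
= (a+(c')'+d'·d)·(a'+a)
= (a+(c')')·(a'+a)
= (a+c)·(a'+a)
= a+c

a+c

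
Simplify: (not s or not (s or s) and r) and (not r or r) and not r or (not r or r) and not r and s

(not s or not (s or s) and r) and (not r or r) and not r or (not r or r) and not r and s
= (not s or not s and r) and (not r or r) and not r or (not r or r) and not r and s   (idempotence)
= not s and (not r or r) and not r or (not r or r) and not r and s   (absorption)
= (not r or r) and not r   (distribution)
= not r   (complement / identity)

not r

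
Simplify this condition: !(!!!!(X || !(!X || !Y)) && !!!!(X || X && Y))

!X

!(!!!!(X || !(!X || !Y)) && !!!!(X || X && Y))
= !(!!!!(X || X && Y) && !!!!(X || X && Y))   — De Morgan
= !!!!!(X || X && Y)   — idempotence
= !!!!!X   — absorption
= !!!X   — double negation
= !X   — double negation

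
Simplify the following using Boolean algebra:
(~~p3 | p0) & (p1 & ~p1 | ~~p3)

p3

(~~p3 | p0) & (p1 & ~p1 | ~~p3)
= (~~p3 | p0) & ~~p3   (complement / identity)
= ~~p3   (absorption)
= p3   (double negation)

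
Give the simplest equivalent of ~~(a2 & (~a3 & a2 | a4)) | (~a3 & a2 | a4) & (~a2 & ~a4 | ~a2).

~~(a2 & (~a3 & a2 | a4)) | (~a3 & a2 | a4) & (~a2 & ~a4 | ~a2)
= ~~(a2 & (~a3 & a2 | a4)) | (~a3 & a2 | a4) & ~a2
= a2 & (~a3 & a2 | a4) | (~a3 & a2 | a4) & ~a2
= ~a3 & a2 | a4

~a3 & a2 | a4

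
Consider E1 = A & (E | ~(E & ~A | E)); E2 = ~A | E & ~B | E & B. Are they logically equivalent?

No

E1: A & (E | ~(E & ~A | E))
    = A & (E | ~E)
    = A
E2: ~A | E & ~B | E & B
    = ~A | E
These differ: at A=0, B=0, E=0, E1 = 0 but E2 = 1.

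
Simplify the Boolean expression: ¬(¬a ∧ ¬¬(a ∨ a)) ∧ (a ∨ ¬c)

¬(¬a ∧ ¬¬(a ∨ a)) ∧ (a ∨ ¬c)
= ¬(¬a ∧ ¬¬a) ∧ (a ∨ ¬c)   (idempotence)
= (a ∨ ¬a) ∧ (a ∨ ¬c)   (De Morgan)
= a ∨ ¬c   (complement / identity)

a ∨ ¬c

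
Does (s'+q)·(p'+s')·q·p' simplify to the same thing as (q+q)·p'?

Yes

E1: (s'+q)·(p'+s')·q·p'
    = (q·p'+s')·q·p'
    = q·p'
E2: (q+q)·p'
    = q·p'
Both reduce to q·p', so they are equivalent.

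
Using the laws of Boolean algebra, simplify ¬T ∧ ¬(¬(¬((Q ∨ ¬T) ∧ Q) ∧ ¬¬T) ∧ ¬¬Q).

¬T ∧ ¬Q

¬T ∧ ¬(¬(¬((Q ∨ ¬T) ∧ Q) ∧ ¬¬T) ∧ ¬¬Q)
= ¬T ∧ ¬(¬(¬Q ∧ ¬¬T) ∧ ¬¬Q)   [absorption]
= ¬T ∧ (¬Q ∧ ¬¬T ∨ ¬Q)   [De Morgan]
= ¬T ∧ (¬Q ∧ T ∨ ¬Q)   [double negation]
= ¬T ∧ ¬Q   [absorption]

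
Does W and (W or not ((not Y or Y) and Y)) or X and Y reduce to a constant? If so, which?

W and (W or not ((not Y or Y) and Y)) or X and Y
= W and (W or not Y) or X and Y   (complement / identity)
= W or X and Y   (absorption)
This depends on W, X, Y, so it is not a constant.

no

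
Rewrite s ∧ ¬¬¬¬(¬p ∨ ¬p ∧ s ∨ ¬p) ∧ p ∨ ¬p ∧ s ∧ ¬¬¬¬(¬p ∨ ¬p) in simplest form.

s ∧ ¬¬¬¬(¬p ∨ ¬p ∧ s ∨ ¬p) ∧ p ∨ ¬p ∧ s ∧ ¬¬¬¬(¬p ∨ ¬p)
= s ∧ ¬¬¬¬(¬p ∨ ¬p) ∧ p ∨ ¬p ∧ s ∧ ¬¬¬¬(¬p ∨ ¬p)
= s ∧ ¬¬¬¬(¬p ∨ ¬p)
= s ∧ ¬¬(¬p ∨ ¬p)
= s ∧ ¬¬¬p
= s ∧ ¬p

s ∧ ¬p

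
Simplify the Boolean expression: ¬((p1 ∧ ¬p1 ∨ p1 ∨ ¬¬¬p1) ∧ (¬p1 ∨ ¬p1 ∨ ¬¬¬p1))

¬((p1 ∧ ¬p1 ∨ p1 ∨ ¬¬¬p1) ∧ (¬p1 ∨ ¬p1 ∨ ¬¬¬p1))
= ¬(¬¬¬p1 ∨ (p1 ∧ ¬p1 ∨ p1) ∧ (¬p1 ∨ ¬p1))
= ¬(¬¬¬p1 ∨ p1 ∧ (¬p1 ∨ ¬p1))
= ¬(¬p1 ∨ p1 ∧ (¬p1 ∨ ¬p1))
= ¬(¬p1 ∨ p1 ∧ ¬p1)
= ¬¬p1
= p1

p1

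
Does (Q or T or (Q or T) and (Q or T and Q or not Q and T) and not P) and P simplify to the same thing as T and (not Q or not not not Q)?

E1: (Q or T or (Q or T) and (Q or T and Q or not Q and T) and not P) and P
    = (Q or T or (Q or T) and (Q or T) and not P) and P   [distribution]
    = (Q or T or (Q or T) and not P) and P   [idempotence]
    = (Q or T) and P   [absorption]
E2: T and (not Q or not not not Q)
    = T and (not Q or not Q)   [double negation]
    = T and not Q   [idempotence]
These differ: at P=1, Q=1, T=1, E1 = 1 but E2 = 0.

No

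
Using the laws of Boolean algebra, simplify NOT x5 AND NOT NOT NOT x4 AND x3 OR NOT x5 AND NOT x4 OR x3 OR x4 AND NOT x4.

NOT x5 AND NOT NOT NOT x4 AND x3 OR NOT x5 AND NOT x4 OR x3 OR x4 AND NOT x4
= NOT x5 AND NOT x4 AND x3 OR NOT x5 AND NOT x4 OR x3 OR x4 AND NOT x4   [double negation]
= NOT x5 AND NOT x4 OR x3 OR x4 AND NOT x4   [absorption]
= NOT x5 AND NOT x4 OR x3   [complement / identity]

NOT x5 AND NOT x4 OR x3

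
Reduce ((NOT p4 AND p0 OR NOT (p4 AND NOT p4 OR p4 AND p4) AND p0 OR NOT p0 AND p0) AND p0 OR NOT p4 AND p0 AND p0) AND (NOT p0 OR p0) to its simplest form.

((NOT p4 AND p0 OR NOT (p4 AND NOT p4 OR p4 AND p4) AND p0 OR NOT p0 AND p0) AND p0 OR NOT p4 AND p0 AND p0) AND (NOT p0 OR p0)
= ((NOT p4 AND p0 OR NOT p4 AND p0 OR NOT p0 AND p0) AND p0 OR NOT p4 AND p0 AND p0) AND (NOT p0 OR p0)   (distribution)
= ((NOT p4 AND p0 OR NOT p0 AND p0) AND p0 OR NOT p4 AND p0 AND p0) AND (NOT p0 OR p0)   (idempotence)
= (NOT p4 AND p0 OR NOT p0 AND p0) AND p0 OR NOT p4 AND p0 AND p0   (complement / identity)
= NOT p4 AND p0 AND p0 OR NOT p4 AND p0 AND p0   (complement / identity)
= NOT p4 AND p0 AND p0 OR NOT p4 AND p0   (idempotence)
= NOT p4 AND p0   (absorption)

NOT p4 AND p0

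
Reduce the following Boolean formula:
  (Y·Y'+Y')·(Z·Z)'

Y'·Z'

(Y·Y'+Y')·(Z·Z)'
= Y'·(Z·Z)'   — complement / identity
= Y'·Z'   — idempotence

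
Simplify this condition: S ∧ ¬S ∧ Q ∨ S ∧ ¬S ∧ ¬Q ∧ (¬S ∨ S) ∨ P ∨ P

S ∧ ¬S ∧ Q ∨ S ∧ ¬S ∧ ¬Q ∧ (¬S ∨ S) ∨ P ∨ P
= S ∧ ¬S ∧ Q ∨ S ∧ ¬S ∧ ¬Q ∨ P ∨ P
= S ∧ ¬S ∨ P ∨ P
= P ∨ P
= P

P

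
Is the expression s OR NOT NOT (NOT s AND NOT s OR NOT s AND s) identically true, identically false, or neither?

identically true

s OR NOT NOT (NOT s AND NOT s OR NOT s AND s)
= s OR NOT NOT NOT s   — distribution
= s OR NOT s   — double negation
= TRUE   — complement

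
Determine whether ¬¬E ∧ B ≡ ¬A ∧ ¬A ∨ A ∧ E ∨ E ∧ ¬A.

E1: ¬¬E ∧ B
    = E ∧ B   — double negation
E2: ¬A ∧ ¬A ∨ A ∧ E ∨ E ∧ ¬A
    = ¬A ∧ ¬A ∨ E   — distribution
    = ¬A ∨ E   — idempotence
These differ: at A=0, B=0, E=1, E1 = 0 but E2 = 1.

No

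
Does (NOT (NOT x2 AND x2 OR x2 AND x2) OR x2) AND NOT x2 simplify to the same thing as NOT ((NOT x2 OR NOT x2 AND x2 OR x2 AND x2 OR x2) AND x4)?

E1: (NOT (NOT x2 AND x2 OR x2 AND x2) OR x2) AND NOT x2
    = (NOT x2 OR x2) AND NOT x2   [distribution]
    = NOT x2   [complement / identity]
E2: NOT ((NOT x2 OR NOT x2 AND x2 OR x2 AND x2 OR x2) AND x4)
    = NOT ((NOT x2 OR x2 OR x2) AND x4)   [distribution]
    = NOT ((NOT x2 OR x2) AND x4)   [idempotence]
    = NOT x4   [complement / identity]
These differ: at x2=0, x4=1, E1 = 1 but E2 = 0.

No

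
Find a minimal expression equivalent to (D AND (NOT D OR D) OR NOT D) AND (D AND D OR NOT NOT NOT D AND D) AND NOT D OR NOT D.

(D AND (NOT D OR D) OR NOT D) AND (D AND D OR NOT NOT NOT D AND D) AND NOT D OR NOT D
= (D AND (NOT D OR D) OR NOT D) AND (D AND D OR NOT D AND D) AND NOT D OR NOT D
= (D OR NOT D) AND (D AND D OR NOT D AND D) AND NOT D OR NOT D
= (D OR NOT D) AND D AND NOT D OR NOT D
= D AND NOT D OR NOT D
= NOT D

NOT D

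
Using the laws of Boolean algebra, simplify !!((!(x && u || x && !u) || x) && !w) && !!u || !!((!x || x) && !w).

!!((!(x && u || x && !u) || x) && !w) && !!u || !!((!x || x) && !w)
= !!((!x || x) && !w) && !!u || !!((!x || x) && !w)   (distribution)
= !!((!x || x) && !w) && u || !!((!x || x) && !w)   (double negation)
= !!((!x || x) && !w)   (absorption)
= (!x || x) && !w   (double negation)
= !w   (complement / identity)

!w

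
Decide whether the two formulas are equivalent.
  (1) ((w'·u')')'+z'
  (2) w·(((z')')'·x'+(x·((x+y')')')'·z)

No

E1: ((w'·u')')'+z'
    = w'·u'+z'
E2: w·(((z')')'·x'+(x·((x+y')')')'·z)
    = w·(((z')')'·x'+(x·(x+y'))'·z)
    = w·(((z')')'·x'+x'·z)
    = w·(z'·x'+x'·z)
    = w·x'
These differ: at u=0, w=0, x=0, y=0, z=0, E1 = 1 but E2 = 0.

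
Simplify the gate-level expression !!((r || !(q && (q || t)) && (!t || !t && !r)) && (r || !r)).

r || !q && !t

!!((r || !(q && (q || t)) && (!t || !t && !r)) && (r || !r))
= !!((r || !(q && (q || t)) && !t) && (r || !r))   [absorption]
= (r || !(q && (q || t)) && !t) && (r || !r)   [double negation]
= (r || !q && !t) && (r || !r)   [absorption]
= r || !q && !t   [complement / identity]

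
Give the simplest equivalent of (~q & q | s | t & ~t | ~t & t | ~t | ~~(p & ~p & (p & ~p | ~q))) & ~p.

(s | ~t) & ~p

(~q & q | s | t & ~t | ~t & t | ~t | ~~(p & ~p & (p & ~p | ~q))) & ~p
= (s | t & ~t | ~t & t | ~t | ~~(p & ~p & (p & ~p | ~q))) & ~p   [complement / identity]
= (s | t & ~t | ~t | ~~(p & ~p & (p & ~p | ~q))) & ~p   [complement / identity]
= (s | t & ~t | ~t | ~~(p & ~p)) & ~p   [absorption]
= (s | ~t | ~~(p & ~p)) & ~p   [complement / identity]
= (s | ~t | p & ~p) & ~p   [double negation]
= (s | ~t) & ~p   [complement / identity]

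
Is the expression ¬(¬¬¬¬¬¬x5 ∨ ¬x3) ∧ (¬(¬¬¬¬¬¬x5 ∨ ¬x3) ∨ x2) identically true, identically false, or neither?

¬(¬¬¬¬¬¬x5 ∨ ¬x3) ∧ (¬(¬¬¬¬¬¬x5 ∨ ¬x3) ∨ x2)
= ¬(¬¬¬¬¬¬x5 ∨ ¬x3)   [absorption]
= ¬(¬¬¬¬x5 ∨ ¬x3)   [double negation]
= ¬¬¬x5 ∧ x3   [De Morgan]
= ¬x5 ∧ x3   [double negation]
This depends on x3, x5, so it is not a constant.

neither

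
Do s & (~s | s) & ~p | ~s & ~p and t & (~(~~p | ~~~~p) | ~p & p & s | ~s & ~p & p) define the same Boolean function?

E1: s & (~s | s) & ~p | ~s & ~p
    = s & ~p | ~s & ~p   — complement / identity
    = ~p   — distribution
E2: t & (~(~~p | ~~~~p) | ~p & p & s | ~s & ~p & p)
    = t & (~p & ~~~p | ~p & p & s | ~s & ~p & p)   — De Morgan
    = t & (~p & ~~~p | ~p & p)   — distribution
    = t & (~p & ~p | ~p & p)   — double negation
    = t & ~p   — distribution
These differ: at p=0, s=0, t=0, E1 = 1 but E2 = 0.

No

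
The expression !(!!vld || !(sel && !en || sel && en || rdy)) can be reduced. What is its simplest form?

!vld && (sel || rdy)

!(!!vld || !(sel && !en || sel && en || rdy))
= !vld && (sel && !en || sel && en || rdy)
= !vld && (sel || rdy)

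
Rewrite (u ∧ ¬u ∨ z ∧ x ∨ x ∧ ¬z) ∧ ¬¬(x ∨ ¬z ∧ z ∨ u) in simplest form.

x

(u ∧ ¬u ∨ z ∧ x ∨ x ∧ ¬z) ∧ ¬¬(x ∨ ¬z ∧ z ∨ u)
= (u ∧ ¬u ∨ z ∧ x ∨ x ∧ ¬z) ∧ ¬¬(x ∨ u)   [complement / identity]
= (z ∧ x ∨ x ∧ ¬z) ∧ ¬¬(x ∨ u)   [complement / identity]
= x ∧ ¬¬(x ∨ u)   [distribution]
= x ∧ (x ∨ u)   [double negation]
= x   [absorption]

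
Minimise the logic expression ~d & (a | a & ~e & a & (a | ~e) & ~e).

~d & (a | a & ~e & a & (a | ~e) & ~e)
= ~d & (a | a & ~e & a & ~e)
= ~d & (a | a & ~e)
= ~d & a

~d & a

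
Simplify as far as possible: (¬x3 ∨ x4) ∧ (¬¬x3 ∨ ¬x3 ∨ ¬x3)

¬x3 ∨ x4

(¬x3 ∨ x4) ∧ (¬¬x3 ∨ ¬x3 ∨ ¬x3)
= (¬x3 ∨ x4) ∧ (x3 ∨ ¬x3 ∨ ¬x3)   (double negation)
= ¬x3 ∨ x4 ∧ (x3 ∨ ¬x3)   (distribution)
= ¬x3 ∨ x4   (complement / identity)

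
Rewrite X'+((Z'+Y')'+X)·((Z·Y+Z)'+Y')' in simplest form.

X'+((Z'+Y')'+X)·((Z·Y+Z)'+Y')'
= X'+((Z'+Y')'+X)·(Z'+Y')'   (absorption)
= X'+(Z'+Y')'   (absorption)
= X'+Z·Y   (De Morgan)

X'+Z·Y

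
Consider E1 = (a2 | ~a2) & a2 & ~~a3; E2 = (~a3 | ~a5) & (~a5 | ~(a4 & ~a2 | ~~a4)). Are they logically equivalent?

No

E1: (a2 | ~a2) & a2 & ~~a3
    = a2 & ~~a3
    = a2 & a3
E2: (~a3 | ~a5) & (~a5 | ~(a4 & ~a2 | ~~a4))
    = (~a3 | ~a5) & (~a5 | ~(a4 & ~a2 | a4))
    = ~a3 & ~(a4 & ~a2 | a4) | ~a5
    = ~a3 & ~a4 | ~a5
These differ: at a2=0, a3=0, a4=0, a5=0, E1 = 0 but E2 = 1.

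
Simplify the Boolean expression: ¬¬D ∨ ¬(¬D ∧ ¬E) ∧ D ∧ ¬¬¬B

¬¬D ∨ ¬(¬D ∧ ¬E) ∧ D ∧ ¬¬¬B
= ¬¬D ∨ ¬(¬D ∧ ¬E) ∧ D ∧ ¬B   [double negation]
= ¬¬D ∨ (D ∨ E) ∧ D ∧ ¬B   [De Morgan]
= ¬¬D ∨ D ∧ ¬B   [absorption]
= D ∨ D ∧ ¬B   [double negation]
= D   [absorption]

D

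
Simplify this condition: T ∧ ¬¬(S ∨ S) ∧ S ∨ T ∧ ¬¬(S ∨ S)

T ∧ S

T ∧ ¬¬(S ∨ S) ∧ S ∨ T ∧ ¬¬(S ∨ S)
= T ∧ ¬¬(S ∨ S)   [absorption]
= T ∧ ¬¬S   [idempotence]
= T ∧ S   [double negation]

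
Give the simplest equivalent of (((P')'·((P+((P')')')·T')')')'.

(((P')'·((P+((P')')')·T')')')'
= (((P')'·((P+P')·T')')')'
= (P'+(P+P')·T')'
= (P'+T')'
= P·T

P·T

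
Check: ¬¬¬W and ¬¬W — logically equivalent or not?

E1: ¬¬¬W
    = ¬W   (double negation)
E2: ¬¬W
    = W   (double negation)
These differ: at W=0, E1 = 1 but E2 = 0.

No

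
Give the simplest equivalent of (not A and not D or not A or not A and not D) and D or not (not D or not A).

D

(not A and not D or not A or not A and not D) and D or not (not D or not A)
= (not A and not D or not A) and D or not (not D or not A)
= (not A and not D or not A) and D or D and A
= not A and D or D and A
= D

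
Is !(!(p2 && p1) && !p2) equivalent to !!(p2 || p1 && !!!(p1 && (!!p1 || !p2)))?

E1: !(!(p2 && p1) && !p2)
    = p2 && p1 || p2
    = p2
E2: !!(p2 || p1 && !!!(p1 && (!!p1 || !p2)))
    = p2 || p1 && !!!(p1 && (!!p1 || !p2))
    = p2 || p1 && !!!(p1 && (p1 || !p2))
    = p2 || p1 && !!!p1
    = p2 || p1 && !p1
    = p2
Both reduce to p2, so they are equivalent.

Yes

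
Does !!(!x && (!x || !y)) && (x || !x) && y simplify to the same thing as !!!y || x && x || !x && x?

No

E1: !!(!x && (!x || !y)) && (x || !x) && y
    = !!(!x && (!x || !y)) && y
    = !x && (!x || !y) && y
    = !x && y
E2: !!!y || x && x || !x && x
    = !y || x && x || !x && x
    = !y || x
These differ: at x=1, y=0, E1 = 0 but E2 = 1.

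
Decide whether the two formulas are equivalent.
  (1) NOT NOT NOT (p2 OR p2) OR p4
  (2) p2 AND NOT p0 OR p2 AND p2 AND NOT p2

No

E1: NOT NOT NOT (p2 OR p2) OR p4
    = NOT NOT NOT p2 OR p4   [idempotence]
    = NOT p2 OR p4   [double negation]
E2: p2 AND NOT p0 OR p2 AND p2 AND NOT p2
    = p2 AND NOT p0 OR p2 AND NOT p2   [idempotence]
    = p2 AND NOT p0   [complement / identity]
These differ: at p0=0, p2=0, p4=1, E1 = 1 but E2 = 0.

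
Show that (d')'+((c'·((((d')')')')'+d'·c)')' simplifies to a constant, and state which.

(d')'+((c'·((((d')')')')'+d'·c)')'
= (d')'+((c'·((d')')'+d'·c)')'   [double negation]
= d+((c'·((d')')'+d'·c)')'   [double negation]
= d+((c'·d'+d'·c)')'   [double negation]
= d+((d')')'   [distribution]
= d+d'   [double negation]
= 1   [complement]

1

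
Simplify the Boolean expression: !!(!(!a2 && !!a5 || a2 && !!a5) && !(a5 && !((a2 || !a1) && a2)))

!a5

!!(!(!a2 && !!a5 || a2 && !!a5) && !(a5 && !((a2 || !a1) && a2)))
= !!(!(!a2 && !!a5 || a2 && !!a5) && !(a5 && !a2))   (absorption)
= !!(!!!a5 && !(a5 && !a2))   (distribution)
= !!(!a5 && !(a5 && !a2))   (double negation)
= !(a5 || a5 && !a2)   (De Morgan)
= !a5   (absorption)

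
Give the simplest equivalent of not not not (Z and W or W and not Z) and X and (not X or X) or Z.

not not not (Z and W or W and not Z) and X and (not X or X) or Z
= not not not (Z and W or W and not Z) and X or Z   [complement / identity]
= not not not W and X or Z   [distribution]
= not W and X or Z   [double negation]

not W and X or Z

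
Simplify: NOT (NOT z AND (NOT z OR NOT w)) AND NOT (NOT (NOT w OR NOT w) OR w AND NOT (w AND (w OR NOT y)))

NOT (NOT z AND (NOT z OR NOT w)) AND NOT (NOT (NOT w OR NOT w) OR w AND NOT (w AND (w OR NOT y)))
= NOT NOT z AND NOT (NOT (NOT w OR NOT w) OR w AND NOT (w AND (w OR NOT y)))
= NOT NOT z AND NOT (NOT (NOT w OR NOT w) OR w AND NOT w)
= NOT NOT z AND NOT (w AND w OR w AND NOT w)
= z AND NOT (w AND w OR w AND NOT w)
= z AND NOT w

z AND NOT w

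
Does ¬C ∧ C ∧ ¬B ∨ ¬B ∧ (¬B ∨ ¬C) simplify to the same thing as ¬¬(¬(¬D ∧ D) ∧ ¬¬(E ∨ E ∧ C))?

No

E1: ¬C ∧ C ∧ ¬B ∨ ¬B ∧ (¬B ∨ ¬C)
    = (¬C ∧ C ∨ ¬B ∨ ¬C) ∧ ¬B   — distribution
    = (¬B ∨ ¬C) ∧ ¬B   — complement / identity
    = ¬B   — absorption
E2: ¬¬(¬(¬D ∧ D) ∧ ¬¬(E ∨ E ∧ C))
    = ¬(¬D ∧ D ∨ ¬(E ∨ E ∧ C))   — De Morgan
    = ¬¬(E ∨ E ∧ C)   — complement / identity
    = E ∨ E ∧ C   — double negation
    = E   — absorption
These differ: at B=0, C=0, D=0, E=0, E1 = 1 but E2 = 0.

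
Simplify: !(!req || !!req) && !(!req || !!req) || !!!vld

!vld

!(!req || !!req) && !(!req || !!req) || !!!vld
= !(!req || !!req) || !!!vld   [idempotence]
= req && !req || !!!vld   [De Morgan]
= !!!vld   [complement / identity]
= !vld   [double negation]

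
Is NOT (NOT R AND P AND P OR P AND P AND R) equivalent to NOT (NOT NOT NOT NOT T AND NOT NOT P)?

No

E1: NOT (NOT R AND P AND P OR P AND P AND R)
    = NOT (P AND P)
    = NOT P
E2: NOT (NOT NOT NOT NOT T AND NOT NOT P)
    = NOT (NOT NOT T AND NOT NOT P)
    = NOT T OR NOT P
These differ: at P=1, R=0, T=0, E1 = 0 but E2 = 1.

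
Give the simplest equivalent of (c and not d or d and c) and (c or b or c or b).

c

(c and not d or d and c) and (c or b or c or b)
= c and (c or b or c or b)   (distribution)
= c and (c or b)   (idempotence)
= c   (absorption)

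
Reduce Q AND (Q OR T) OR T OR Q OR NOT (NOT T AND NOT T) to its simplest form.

Q OR T

Q AND (Q OR T) OR T OR Q OR NOT (NOT T AND NOT T)
= Q AND (Q OR T) OR T OR Q OR T OR T
= Q AND (Q OR T) OR T OR Q OR T
= Q OR T OR Q OR T
= Q OR T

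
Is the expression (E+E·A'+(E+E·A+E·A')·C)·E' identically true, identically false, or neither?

identically false

(E+E·A'+(E+E·A+E·A')·C)·E'
= (E+E·A'+(E+E·A')·C)·E'
= (E+E·A')·E'
= E·E'
= 0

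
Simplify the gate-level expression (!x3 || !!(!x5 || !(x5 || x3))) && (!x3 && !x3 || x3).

(!x3 || !!(!x5 || !(x5 || x3))) && (!x3 && !x3 || x3)
= (!x3 || !(x5 && (x5 || x3))) && (!x3 && !x3 || x3)   [De Morgan]
= (!x3 || !x5) && (!x3 && !x3 || x3)   [absorption]
= (!x3 || !x5) && (!x3 || x3)   [idempotence]
= !x3 || !x5   [complement / identity]

!x3 || !x5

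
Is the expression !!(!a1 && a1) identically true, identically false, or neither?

!!(!a1 && a1)
= !a1 && a1   [double negation]
= false   [complement]

identically false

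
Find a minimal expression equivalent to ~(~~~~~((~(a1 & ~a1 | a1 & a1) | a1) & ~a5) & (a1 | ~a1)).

~(~~~~~((~(a1 & ~a1 | a1 & a1) | a1) & ~a5) & (a1 | ~a1))
= ~~~~~~((~(a1 & ~a1 | a1 & a1) | a1) & ~a5)   — complement / identity
= ~~~~~~((~a1 | a1) & ~a5)   — distribution
= ~~~~~~~a5   — complement / identity
= ~~~~~a5   — double negation
= ~~~a5   — double negation
= ~a5   — double negation

~a5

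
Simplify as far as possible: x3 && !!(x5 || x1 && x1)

x3 && !!(x5 || x1 && x1)
= x3 && (x5 || x1 && x1)   — double negation
= x3 && (x5 || x1)   — idempotence

x3 && (x5 || x1)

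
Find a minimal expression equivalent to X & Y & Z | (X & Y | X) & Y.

X & Y & Z | (X & Y | X) & Y
= X & Y & Z | X & Y
= X & Y

X & Y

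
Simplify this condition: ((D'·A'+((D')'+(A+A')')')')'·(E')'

((D'·A'+((D')'+(A+A')')')')'·(E')'
= ((D'·A'+D'·(A+A'))')'·(E')'   [De Morgan]
= ((D'·A'+D')')'·(E')'   [complement / identity]
= ((D')')'·(E')'   [absorption]
= D'·(E')'   [double negation]
= D'·E   [double negation]

D'·E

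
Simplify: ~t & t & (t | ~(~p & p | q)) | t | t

~t & t & (t | ~(~p & p | q)) | t | t
= ~t & t & (t | ~q) | t | t
= ~t & t | t | t
= t | t
= t

t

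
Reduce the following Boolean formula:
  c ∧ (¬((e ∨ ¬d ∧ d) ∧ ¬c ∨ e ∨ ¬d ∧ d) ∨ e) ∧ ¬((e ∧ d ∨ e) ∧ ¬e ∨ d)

c ∧ (¬((e ∨ ¬d ∧ d) ∧ ¬c ∨ e ∨ ¬d ∧ d) ∨ e) ∧ ¬((e ∧ d ∨ e) ∧ ¬e ∨ d)
= c ∧ (¬((e ∨ ¬d ∧ d) ∧ ¬c ∨ e ∨ ¬d ∧ d) ∨ e) ∧ ¬(e ∧ ¬e ∨ d)
= c ∧ (¬(e ∨ ¬d ∧ d) ∨ e) ∧ ¬(e ∧ ¬e ∨ d)
= c ∧ (¬e ∨ e) ∧ ¬(e ∧ ¬e ∨ d)
= c ∧ (¬e ∨ e) ∧ ¬d
= c ∧ ¬d

c ∧ ¬d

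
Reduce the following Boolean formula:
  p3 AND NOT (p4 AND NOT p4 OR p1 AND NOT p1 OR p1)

p3 AND NOT (p4 AND NOT p4 OR p1 AND NOT p1 OR p1)
= p3 AND NOT (p1 AND NOT p1 OR p1)   (complement / identity)
= p3 AND NOT p1   (complement / identity)

p3 AND NOT p1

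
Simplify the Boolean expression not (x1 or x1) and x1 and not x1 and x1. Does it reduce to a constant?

not (x1 or x1) and x1 and not x1 and x1
= not x1 and x1 and not x1 and x1
= not x1 and x1
= False

False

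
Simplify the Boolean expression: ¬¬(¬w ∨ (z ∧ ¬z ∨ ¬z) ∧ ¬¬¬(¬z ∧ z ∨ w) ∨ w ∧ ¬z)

¬¬(¬w ∨ (z ∧ ¬z ∨ ¬z) ∧ ¬¬¬(¬z ∧ z ∨ w) ∨ w ∧ ¬z)
= ¬¬(¬w ∨ ¬z ∧ ¬¬¬(¬z ∧ z ∨ w) ∨ w ∧ ¬z)   — complement / identity
= ¬¬(¬w ∨ ¬z ∧ ¬(¬z ∧ z ∨ w) ∨ w ∧ ¬z)   — double negation
= ¬¬(¬w ∨ ¬z ∧ ¬w ∨ w ∧ ¬z)   — complement / identity
= ¬¬(¬w ∨ ¬z)   — distribution
= ¬w ∨ ¬z   — double negation

¬w ∨ ¬z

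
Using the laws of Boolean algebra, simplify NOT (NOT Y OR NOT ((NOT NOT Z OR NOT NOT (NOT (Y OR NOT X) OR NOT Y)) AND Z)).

NOT (NOT Y OR NOT ((NOT NOT Z OR NOT NOT (NOT (Y OR NOT X) OR NOT Y)) AND Z))
= NOT (NOT Y OR NOT ((NOT NOT Z OR NOT ((Y OR NOT X) AND Y)) AND Z))   [De Morgan]
= Y AND (NOT NOT Z OR NOT ((Y OR NOT X) AND Y)) AND Z   [De Morgan]
= Y AND (Z OR NOT ((Y OR NOT X) AND Y)) AND Z   [double negation]
= Y AND (Z OR NOT Y) AND Z   [absorption]
= Y AND Z   [absorption]

Y AND Z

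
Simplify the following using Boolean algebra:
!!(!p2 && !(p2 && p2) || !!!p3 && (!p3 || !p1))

!p2 || !p3

!!(!p2 && !(p2 && p2) || !!!p3 && (!p3 || !p1))
= !!(!p2 && !(p2 && p2) || !p3 && (!p3 || !p1))   (double negation)
= !!(!p2 && !(p2 && p2) || !p3)   (absorption)
= !!(!p2 && !p2 || !p3)   (idempotence)
= !p2 && !p2 || !p3   (double negation)
= !p2 || !p3   (idempotence)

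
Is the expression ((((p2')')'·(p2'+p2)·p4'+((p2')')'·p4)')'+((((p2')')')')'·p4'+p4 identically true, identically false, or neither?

((((p2')')'·(p2'+p2)·p4'+((p2')')'·p4)')'+((((p2')')')')'·p4'+p4
= ((((p2')')'·p4'+((p2')')'·p4)')'+((((p2')')')')'·p4'+p4   — complement / identity
= ((((p2')')')')'+((((p2')')')')'·p4'+p4   — distribution
= ((((p2')')')')'+p4   — absorption
= ((p2')')'+p4   — double negation
= p2'+p4   — double negation
This depends on p2, p4, so it is not a constant.

neither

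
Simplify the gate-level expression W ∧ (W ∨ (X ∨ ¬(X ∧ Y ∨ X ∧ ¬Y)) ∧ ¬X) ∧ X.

W ∧ X

W ∧ (W ∨ (X ∨ ¬(X ∧ Y ∨ X ∧ ¬Y)) ∧ ¬X) ∧ X
= W ∧ (W ∨ (X ∨ ¬X) ∧ ¬X) ∧ X   (distribution)
= W ∧ (W ∨ ¬X) ∧ X   (complement / identity)
= W ∧ X   (absorption)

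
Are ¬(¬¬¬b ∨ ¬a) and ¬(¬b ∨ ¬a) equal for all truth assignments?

E1: ¬(¬¬¬b ∨ ¬a)
    = ¬¬b ∧ a   — De Morgan
    = b ∧ a   — double negation
E2: ¬(¬b ∨ ¬a)
    = b ∧ a   — De Morgan
Both reduce to b ∧ a, so they are equivalent.

Yes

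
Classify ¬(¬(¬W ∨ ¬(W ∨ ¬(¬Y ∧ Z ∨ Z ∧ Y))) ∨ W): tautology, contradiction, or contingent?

¬(¬(¬W ∨ ¬(W ∨ ¬(¬Y ∧ Z ∨ Z ∧ Y))) ∨ W)
= ¬(¬(¬W ∨ ¬(W ∨ ¬Z)) ∨ W)
= ¬(W ∧ (W ∨ ¬Z) ∨ W)
= ¬(W ∨ W)
= ¬W
This depends on W, so it is not a constant.

contingent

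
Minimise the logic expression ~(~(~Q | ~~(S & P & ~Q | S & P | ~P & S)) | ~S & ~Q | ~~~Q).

S & Q

~(~(~Q | ~~(S & P & ~Q | S & P | ~P & S)) | ~S & ~Q | ~~~Q)
= ~(~(~Q | ~~(S & P | ~P & S)) | ~S & ~Q | ~~~Q)   — absorption
= ~(~(~Q | ~~S) | ~S & ~Q | ~~~Q)   — distribution
= ~(Q & ~S | ~S & ~Q | ~~~Q)   — De Morgan
= ~(~S | ~~~Q)   — distribution
= ~(~S | ~Q)   — double negation
= S & Q   — De Morgan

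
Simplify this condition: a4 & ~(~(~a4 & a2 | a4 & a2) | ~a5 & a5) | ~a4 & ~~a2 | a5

a2 | a5

a4 & ~(~(~a4 & a2 | a4 & a2) | ~a5 & a5) | ~a4 & ~~a2 | a5
= a4 & ~~(~a4 & a2 | a4 & a2) | ~a4 & ~~a2 | a5
= a4 & ~~a2 | ~a4 & ~~a2 | a5
= ~~a2 | a5
= a2 | a5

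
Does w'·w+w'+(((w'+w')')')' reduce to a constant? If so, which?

yes, True

w'·w+w'+(((w'+w')')')'
= w'+(((w'+w')')')'   [complement / identity]
= w'+((w·w)')'   [De Morgan]
= w'+(w')'   [idempotence]
= w'+w   [double negation]
= 1   [complement]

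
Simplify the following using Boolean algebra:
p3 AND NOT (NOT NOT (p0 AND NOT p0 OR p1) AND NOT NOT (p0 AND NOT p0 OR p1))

p3 AND NOT p1

p3 AND NOT (NOT NOT (p0 AND NOT p0 OR p1) AND NOT NOT (p0 AND NOT p0 OR p1))
= p3 AND NOT NOT NOT (p0 AND NOT p0 OR p1)   — idempotence
= p3 AND NOT NOT NOT p1   — complement / identity
= p3 AND NOT p1   — double negation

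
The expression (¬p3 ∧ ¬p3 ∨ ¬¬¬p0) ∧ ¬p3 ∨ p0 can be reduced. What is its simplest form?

(¬p3 ∧ ¬p3 ∨ ¬¬¬p0) ∧ ¬p3 ∨ p0
= (¬p3 ∨ ¬¬¬p0) ∧ ¬p3 ∨ p0   — idempotence
= (¬p3 ∨ ¬p0) ∧ ¬p3 ∨ p0   — double negation
= ¬p3 ∨ p0   — absorption

¬p3 ∨ p0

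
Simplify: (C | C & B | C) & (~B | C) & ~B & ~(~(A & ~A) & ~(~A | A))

(C | C & B | C) & (~B | C) & ~B & ~(~(A & ~A) & ~(~A | A))
= ((C & B | C) & ~B | C) & ~B & ~(~(A & ~A) & ~(~A | A))   (distribution)
= (C & ~B | C) & ~B & ~(~(A & ~A) & ~(~A | A))   (absorption)
= (C & ~B | C) & ~B & (A & ~A | ~A | A)   (De Morgan)
= (C & ~B | C) & ~B & (~A | A)   (complement / identity)
= C & ~B & (~A | A)   (absorption)
= C & ~B   (complement / identity)

C & ~B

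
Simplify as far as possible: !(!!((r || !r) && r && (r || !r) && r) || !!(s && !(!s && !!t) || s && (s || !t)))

!r && !s

!(!!((r || !r) && r && (r || !r) && r) || !!(s && !(!s && !!t) || s && (s || !t)))
= !(!!((r || !r) && r && (r || !r) && r) || !!(s && (s || !t) || s && (s || !t)))   [De Morgan]
= !(!!((r || !r) && r) || !!(s && (s || !t) || s && (s || !t)))   [idempotence]
= !(!!((r || !r) && r) || !!(s && (s || !t)))   [idempotence]
= !(!!r || !!(s && (s || !t)))   [complement / identity]
= !(!!r || !!s)   [absorption]
= !r && !s   [De Morgan]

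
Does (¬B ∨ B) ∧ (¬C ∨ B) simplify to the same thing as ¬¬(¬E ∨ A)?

E1: (¬B ∨ B) ∧ (¬C ∨ B)
    = ¬C ∨ B   [complement / identity]
E2: ¬¬(¬E ∨ A)
    = ¬E ∨ A   [double negation]
These differ: at A=0, B=0, C=1, E=0, E1 = 0 but E2 = 1.

No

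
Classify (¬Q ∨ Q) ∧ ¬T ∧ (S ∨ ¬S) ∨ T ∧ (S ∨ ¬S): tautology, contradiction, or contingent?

tautology

(¬Q ∨ Q) ∧ ¬T ∧ (S ∨ ¬S) ∨ T ∧ (S ∨ ¬S)
= ¬T ∧ (S ∨ ¬S) ∨ T ∧ (S ∨ ¬S)
= S ∨ ¬S
= True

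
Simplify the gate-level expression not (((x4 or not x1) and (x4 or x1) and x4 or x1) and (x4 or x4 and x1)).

not x4

not (((x4 or not x1) and (x4 or x1) and x4 or x1) and (x4 or x4 and x1))
= not (((x4 or not x1) and x4 or x1) and (x4 or x4 and x1))   — absorption
= not (((x4 or not x1) and x4 or x1) and x4)   — absorption
= not ((x4 or x1) and x4)   — absorption
= not x4   — absorption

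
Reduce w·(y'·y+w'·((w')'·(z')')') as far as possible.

0

w·(y'·y+w'·((w')'·(z')')')
= w·(y'·y+w'·(w'+z'))   — De Morgan
= w·(y'·y+w')   — absorption
= w·w'   — complement / identity
= 0   — complement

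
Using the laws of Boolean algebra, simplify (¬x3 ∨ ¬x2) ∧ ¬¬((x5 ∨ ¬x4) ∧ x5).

(¬x3 ∨ ¬x2) ∧ x5

(¬x3 ∨ ¬x2) ∧ ¬¬((x5 ∨ ¬x4) ∧ x5)
= (¬x3 ∨ ¬x2) ∧ (x5 ∨ ¬x4) ∧ x5
= (¬x3 ∨ ¬x2) ∧ x5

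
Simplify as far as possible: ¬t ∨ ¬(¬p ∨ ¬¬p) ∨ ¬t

¬t ∨ ¬(¬p ∨ ¬¬p) ∨ ¬t
= ¬t ∨ p ∧ ¬p ∨ ¬t   [De Morgan]
= ¬t ∨ ¬t   [complement / identity]
= ¬t   [idempotence]

¬t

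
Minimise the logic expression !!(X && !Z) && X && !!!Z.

X && !Z

!!(X && !Z) && X && !!!Z
= X && !Z && X && !!!Z   — double negation
= X && !Z && X && !Z   — double negation
= X && !Z   — idempotence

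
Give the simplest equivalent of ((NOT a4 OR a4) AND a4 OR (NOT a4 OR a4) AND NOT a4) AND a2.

((NOT a4 OR a4) AND a4 OR (NOT a4 OR a4) AND NOT a4) AND a2
= (NOT a4 OR a4) AND a2
= a2

a2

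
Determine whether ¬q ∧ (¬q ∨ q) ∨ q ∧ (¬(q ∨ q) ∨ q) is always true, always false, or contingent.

always true

¬q ∧ (¬q ∨ q) ∨ q ∧ (¬(q ∨ q) ∨ q)
= ¬q ∧ (¬q ∨ q) ∨ q ∧ (¬q ∨ q)
= ¬q ∨ q
= True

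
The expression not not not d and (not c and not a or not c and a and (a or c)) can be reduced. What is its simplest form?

not not not d and (not c and not a or not c and a and (a or c))
= not d and (not c and not a or not c and a and (a or c))   (double negation)
= not d and (not c and not a or not c and a)   (absorption)
= not d and not c   (distribution)

not d and not c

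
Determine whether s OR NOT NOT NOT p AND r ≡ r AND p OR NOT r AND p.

No

E1: s OR NOT NOT NOT p AND r
    = s OR NOT p AND r   (double negation)
E2: r AND p OR NOT r AND p
    = p   (distribution)
These differ: at p=0, r=0, s=1, E1 = 1 but E2 = 0.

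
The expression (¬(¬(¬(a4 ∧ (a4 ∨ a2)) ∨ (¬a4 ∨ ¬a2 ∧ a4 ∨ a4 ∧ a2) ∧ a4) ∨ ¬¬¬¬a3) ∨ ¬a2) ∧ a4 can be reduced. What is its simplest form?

(¬(¬(¬(a4 ∧ (a4 ∨ a2)) ∨ (¬a4 ∨ ¬a2 ∧ a4 ∨ a4 ∧ a2) ∧ a4) ∨ ¬¬¬¬a3) ∨ ¬a2) ∧ a4
= (¬(¬(¬a4 ∨ (¬a4 ∨ ¬a2 ∧ a4 ∨ a4 ∧ a2) ∧ a4) ∨ ¬¬¬¬a3) ∨ ¬a2) ∧ a4   (absorption)
= (¬(¬(¬a4 ∨ (¬a4 ∨ a4) ∧ a4) ∨ ¬¬¬¬a3) ∨ ¬a2) ∧ a4   (distribution)
= ((¬a4 ∨ (¬a4 ∨ a4) ∧ a4) ∧ ¬¬¬a3 ∨ ¬a2) ∧ a4   (De Morgan)
= ((¬a4 ∨ a4) ∧ ¬¬¬a3 ∨ ¬a2) ∧ a4   (complement / identity)
= (¬¬¬a3 ∨ ¬a2) ∧ a4   (complement / identity)
= (¬a3 ∨ ¬a2) ∧ a4   (double negation)

(¬a3 ∨ ¬a2) ∧ a4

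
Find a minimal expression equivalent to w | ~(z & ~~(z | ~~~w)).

w | ~(z & ~~(z | ~~~w))
= w | ~(z & (z | ~~~w))   — double negation
= w | ~(z & (z | ~w))   — double negation
= w | ~z   — absorption

w | ~z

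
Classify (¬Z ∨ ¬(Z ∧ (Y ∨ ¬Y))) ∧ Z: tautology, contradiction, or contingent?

(¬Z ∨ ¬(Z ∧ (Y ∨ ¬Y))) ∧ Z
= (¬Z ∨ ¬Z) ∧ Z   (complement / identity)
= ¬Z ∧ Z   (idempotence)
= False   (complement)

contradiction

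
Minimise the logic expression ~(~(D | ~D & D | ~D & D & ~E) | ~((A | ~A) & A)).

~(~(D | ~D & D | ~D & D & ~E) | ~((A | ~A) & A))
= ~(~(D | ~D & D) | ~((A | ~A) & A))   — absorption
= ~(~(D | ~D & D) | ~A)   — complement / identity
= ~(~D | ~A)   — complement / identity
= D & A   — De Morgan

D & A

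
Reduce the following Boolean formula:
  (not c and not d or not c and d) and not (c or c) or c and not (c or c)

not c

(not c and not d or not c and d) and not (c or c) or c and not (c or c)
= not c and not (c or c) or c and not (c or c)   (distribution)
= not (c or c)   (distribution)
= not c   (idempotence)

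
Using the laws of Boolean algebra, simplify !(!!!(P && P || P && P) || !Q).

!(!!!(P && P || P && P) || !Q)
= !(!(P && P || P && P) || !Q)   — double negation
= (P && P || P && P) && Q   — De Morgan
= P && P && Q   — idempotence
= P && Q   — idempotence

P && Q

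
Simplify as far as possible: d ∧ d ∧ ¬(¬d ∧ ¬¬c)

d ∧ d ∧ ¬(¬d ∧ ¬¬c)
= d ∧ d ∧ (d ∨ ¬c)   — De Morgan
= d ∧ (d ∨ ¬c)   — idempotence
= d   — absorption

d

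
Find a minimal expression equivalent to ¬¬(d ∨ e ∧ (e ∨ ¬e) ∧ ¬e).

d

¬¬(d ∨ e ∧ (e ∨ ¬e) ∧ ¬e)
= ¬¬(d ∨ e ∧ ¬e)   [complement / identity]
= ¬¬d   [complement / identity]
= d   [double negation]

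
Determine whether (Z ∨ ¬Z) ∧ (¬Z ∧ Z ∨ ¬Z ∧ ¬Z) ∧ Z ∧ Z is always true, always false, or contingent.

(Z ∨ ¬Z) ∧ (¬Z ∧ Z ∨ ¬Z ∧ ¬Z) ∧ Z ∧ Z
= (Z ∨ ¬Z) ∧ ¬Z ∧ Z ∧ Z   (distribution)
= ¬Z ∧ Z ∧ Z   (complement / identity)
= ¬Z ∧ Z   (idempotence)
= False   (complement)

always false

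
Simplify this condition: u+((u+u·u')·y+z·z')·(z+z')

u+((u+u·u')·y+z·z')·(z+z')
= u+(u+u·u')·y·(z+z')   — complement / identity
= u+(u+u·u')·y   — complement / identity
= u+u·y   — complement / identity
= u   — absorption

u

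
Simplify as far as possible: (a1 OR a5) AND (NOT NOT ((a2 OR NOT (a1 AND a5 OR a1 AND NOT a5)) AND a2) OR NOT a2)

(a1 OR a5) AND (NOT NOT ((a2 OR NOT (a1 AND a5 OR a1 AND NOT a5)) AND a2) OR NOT a2)
= (a1 OR a5) AND (NOT NOT ((a2 OR NOT a1) AND a2) OR NOT a2)   — distribution
= (a1 OR a5) AND ((a2 OR NOT a1) AND a2 OR NOT a2)   — double negation
= (a1 OR a5) AND (a2 OR NOT a2)   — absorption
= a1 OR a5   — complement / identity

a1 OR a5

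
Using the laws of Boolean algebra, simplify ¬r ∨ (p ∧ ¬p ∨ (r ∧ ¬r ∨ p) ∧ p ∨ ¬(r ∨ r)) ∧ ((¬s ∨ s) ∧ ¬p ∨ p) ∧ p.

¬r ∨ p

¬r ∨ (p ∧ ¬p ∨ (r ∧ ¬r ∨ p) ∧ p ∨ ¬(r ∨ r)) ∧ ((¬s ∨ s) ∧ ¬p ∨ p) ∧ p
= ¬r ∨ (p ∧ ¬p ∨ p ∧ p ∨ ¬(r ∨ r)) ∧ ((¬s ∨ s) ∧ ¬p ∨ p) ∧ p
= ¬r ∨ (p ∧ ¬p ∨ p ∧ p ∨ ¬(r ∨ r)) ∧ (¬p ∨ p) ∧ p
= ¬r ∨ (p ∧ ¬p ∨ p ∧ p ∨ ¬r) ∧ (¬p ∨ p) ∧ p
= ¬r ∨ (p ∧ ¬p ∨ p ∧ p ∨ ¬r) ∧ p
= ¬r ∨ (p ∨ ¬r) ∧ p
= ¬r ∨ p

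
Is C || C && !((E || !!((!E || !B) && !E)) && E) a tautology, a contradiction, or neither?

neither

C || C && !((E || !!((!E || !B) && !E)) && E)
= C || C && !((E || (!E || !B) && !E) && E)   — double negation
= C || C && !((E || !E) && E)   — absorption
= C || C && !E   — complement / identity
= C   — absorption
This depends on C, so it is not a constant.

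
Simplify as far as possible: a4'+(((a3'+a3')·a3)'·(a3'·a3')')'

a4'+(((a3'+a3')·a3)'·(a3'·a3')')'
= a4'+((a3'·a3)'·(a3'·a3')')'
= a4'+a3'·a3+a3'·a3'
= a4'+a3'

a4'+a3'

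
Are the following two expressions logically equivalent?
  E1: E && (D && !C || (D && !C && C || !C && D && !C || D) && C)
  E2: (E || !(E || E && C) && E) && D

E1: E && (D && !C || (D && !C && C || !C && D && !C || D) && C)
    = E && (D && !C || (D && !C || D) && C)
    = E && (D && !C || D && C)
    = E && D
E2: (E || !(E || E && C) && E) && D
    = (E || !E && E) && D
    = E && D
Both reduce to E && D, so they are equivalent.

Yes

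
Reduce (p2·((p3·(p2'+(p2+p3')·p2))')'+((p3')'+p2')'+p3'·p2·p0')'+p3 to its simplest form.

(p2·((p3·(p2'+(p2+p3')·p2))')'+((p3')'+p2')'+p3'·p2·p0')'+p3
= (p2·((p3·(p2'+(p2+p3')·p2))')'+p3'·p2+p3'·p2·p0')'+p3   — De Morgan
= (p2·((p3·(p2'+p2))')'+p3'·p2+p3'·p2·p0')'+p3   — absorption
= (p2·((p3·(p2'+p2))')'+p3'·p2)'+p3   — absorption
= (p2·p3·(p2'+p2)+p3'·p2)'+p3   — double negation
= (p2·p3+p3'·p2)'+p3   — complement / identity
= p2'+p3   — distribution

p2'+p3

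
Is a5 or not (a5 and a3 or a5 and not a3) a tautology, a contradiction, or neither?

tautology

a5 or not (a5 and a3 or a5 and not a3)
= a5 or not a5   [distribution]
= True   [complement]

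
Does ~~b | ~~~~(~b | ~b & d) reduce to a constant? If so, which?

~~b | ~~~~(~b | ~b & d)
= ~~b | ~~~~~b   (absorption)
= ~~b | ~~~b   (double negation)
= ~~b | ~b   (double negation)
= b | ~b   (double negation)
= 1   (complement)

yes, True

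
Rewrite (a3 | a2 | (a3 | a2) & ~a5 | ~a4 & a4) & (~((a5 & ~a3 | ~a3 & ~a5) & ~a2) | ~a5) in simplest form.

a3 | a2

(a3 | a2 | (a3 | a2) & ~a5 | ~a4 & a4) & (~((a5 & ~a3 | ~a3 & ~a5) & ~a2) | ~a5)
= (a3 | a2 | (a3 | a2) & ~a5 | ~a4 & a4) & (~(~a3 & ~a2) | ~a5)
= (a3 | a2 | (a3 | a2) & ~a5) & (~(~a3 & ~a2) | ~a5)
= (a3 | a2) & (~(~a3 & ~a2) | ~a5)
= (a3 | a2) & (a3 | a2 | ~a5)
= a3 | a2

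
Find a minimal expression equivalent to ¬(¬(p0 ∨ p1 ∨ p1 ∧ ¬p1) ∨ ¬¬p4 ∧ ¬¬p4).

¬(¬(p0 ∨ p1 ∨ p1 ∧ ¬p1) ∨ ¬¬p4 ∧ ¬¬p4)
= ¬(¬(p0 ∨ p1) ∨ ¬¬p4 ∧ ¬¬p4)   [complement / identity]
= ¬(¬(p0 ∨ p1) ∨ ¬¬p4)   [idempotence]
= (p0 ∨ p1) ∧ ¬p4   [De Morgan]

(p0 ∨ p1) ∧ ¬p4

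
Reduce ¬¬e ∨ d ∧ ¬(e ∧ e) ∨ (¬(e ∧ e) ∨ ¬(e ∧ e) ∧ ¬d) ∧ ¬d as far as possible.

True

¬¬e ∨ d ∧ ¬(e ∧ e) ∨ (¬(e ∧ e) ∨ ¬(e ∧ e) ∧ ¬d) ∧ ¬d
= ¬¬e ∨ d ∧ ¬(e ∧ e) ∨ ¬(e ∧ e) ∧ ¬d   [absorption]
= ¬¬e ∨ ¬(e ∧ e)   [distribution]
= e ∨ ¬(e ∧ e)   [double negation]
= e ∨ ¬e   [idempotence]
= True   [complement]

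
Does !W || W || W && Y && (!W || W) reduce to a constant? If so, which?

yes, True

!W || W || W && Y && (!W || W)
= !W || W || W && Y   (complement / identity)
= !W || W   (absorption)
= true   (complement)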